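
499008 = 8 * 62376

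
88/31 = 2 + 26/31  =  2.84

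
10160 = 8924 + 1236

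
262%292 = 262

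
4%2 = 0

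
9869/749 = 9869/749=13.18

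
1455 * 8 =11640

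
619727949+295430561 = 915158510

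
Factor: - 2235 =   -  3^1*5^1*149^1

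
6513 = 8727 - 2214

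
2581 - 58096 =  - 55515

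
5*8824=44120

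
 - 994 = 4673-5667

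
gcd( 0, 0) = 0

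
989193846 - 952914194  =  36279652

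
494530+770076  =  1264606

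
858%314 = 230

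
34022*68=2313496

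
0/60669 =0 = 0.00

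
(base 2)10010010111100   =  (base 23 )hhk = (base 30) ade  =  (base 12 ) 5538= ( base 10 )9404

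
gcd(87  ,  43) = 1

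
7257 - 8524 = - 1267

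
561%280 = 1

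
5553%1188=801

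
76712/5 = 76712/5 = 15342.40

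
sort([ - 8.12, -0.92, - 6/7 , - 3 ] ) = [ - 8.12,-3, -0.92,  -  6/7 ] 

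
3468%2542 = 926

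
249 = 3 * 83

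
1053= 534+519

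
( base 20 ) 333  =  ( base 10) 1263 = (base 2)10011101111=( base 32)17F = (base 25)20D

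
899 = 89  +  810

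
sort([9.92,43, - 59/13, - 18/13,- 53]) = [-53,-59/13,- 18/13,9.92,43]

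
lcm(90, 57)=1710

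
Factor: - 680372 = - 2^2 * 7^1 * 11^1*47^2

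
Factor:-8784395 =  - 5^1*193^1*9103^1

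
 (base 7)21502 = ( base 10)5392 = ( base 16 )1510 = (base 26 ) 7pa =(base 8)12420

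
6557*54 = 354078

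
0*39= 0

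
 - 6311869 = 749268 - 7061137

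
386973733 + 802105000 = 1189078733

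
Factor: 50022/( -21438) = -3^(-1 )*7^1 = -7/3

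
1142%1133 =9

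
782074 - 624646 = 157428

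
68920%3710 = 2140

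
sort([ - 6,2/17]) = [- 6 , 2/17 ] 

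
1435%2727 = 1435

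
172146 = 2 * 86073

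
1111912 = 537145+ 574767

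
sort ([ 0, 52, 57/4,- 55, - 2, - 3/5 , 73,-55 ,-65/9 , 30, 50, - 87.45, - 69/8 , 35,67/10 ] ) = [-87.45, - 55,  -  55, - 69/8, - 65/9, - 2, - 3/5, 0, 67/10, 57/4, 30, 35,50, 52, 73]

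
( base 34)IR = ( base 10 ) 639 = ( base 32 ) JV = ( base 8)1177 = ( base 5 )10024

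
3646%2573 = 1073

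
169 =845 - 676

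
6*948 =5688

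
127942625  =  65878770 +62063855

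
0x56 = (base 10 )86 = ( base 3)10012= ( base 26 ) 38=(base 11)79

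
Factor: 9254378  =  2^1*7^1*661027^1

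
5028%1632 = 132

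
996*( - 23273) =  -23179908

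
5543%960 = 743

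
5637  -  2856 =2781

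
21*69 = 1449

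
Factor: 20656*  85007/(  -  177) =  - 2^4*3^( - 1)*13^2*59^( - 1 )*503^1*1291^1 = - 1755904592/177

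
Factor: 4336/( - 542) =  - 8 = -2^3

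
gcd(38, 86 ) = 2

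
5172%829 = 198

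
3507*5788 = 20298516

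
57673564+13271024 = 70944588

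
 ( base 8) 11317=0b1001011001111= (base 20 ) c0f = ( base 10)4815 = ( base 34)45L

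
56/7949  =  56/7949  =  0.01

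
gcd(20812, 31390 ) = 86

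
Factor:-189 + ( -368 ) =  - 557^1=- 557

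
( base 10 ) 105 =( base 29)3I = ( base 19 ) 5A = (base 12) 89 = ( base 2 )1101001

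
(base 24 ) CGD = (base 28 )991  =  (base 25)bh9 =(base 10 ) 7309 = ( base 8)16215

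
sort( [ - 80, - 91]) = [-91, - 80] 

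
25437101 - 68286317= - 42849216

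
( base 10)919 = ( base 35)q9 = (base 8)1627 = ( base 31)TK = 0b1110010111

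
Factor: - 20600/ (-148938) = 2^2* 3^ ( - 1) * 5^2*241^ ( - 1 ) = 100/723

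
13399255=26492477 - 13093222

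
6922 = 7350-428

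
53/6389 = 53/6389=0.01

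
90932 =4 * 22733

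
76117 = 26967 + 49150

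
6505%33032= 6505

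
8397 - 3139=5258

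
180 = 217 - 37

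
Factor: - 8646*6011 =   -  2^1*3^1*11^1*131^1*6011^1 = - 51971106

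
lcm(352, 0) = 0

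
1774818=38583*46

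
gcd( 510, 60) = 30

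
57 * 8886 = 506502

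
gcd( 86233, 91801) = 1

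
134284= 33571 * 4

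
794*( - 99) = - 78606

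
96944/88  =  12118/11 = 1101.64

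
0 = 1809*0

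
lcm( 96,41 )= 3936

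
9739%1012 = 631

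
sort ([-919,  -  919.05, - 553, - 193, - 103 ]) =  [ - 919.05, - 919, - 553, - 193, - 103 ]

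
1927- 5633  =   - 3706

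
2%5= 2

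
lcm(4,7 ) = 28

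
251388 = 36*6983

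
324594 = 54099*6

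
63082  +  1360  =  64442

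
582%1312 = 582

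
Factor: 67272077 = 17^1*31^1*107^1*1193^1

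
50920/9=5657 + 7/9 = 5657.78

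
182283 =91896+90387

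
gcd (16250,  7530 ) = 10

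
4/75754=2/37877= 0.00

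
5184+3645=8829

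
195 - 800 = -605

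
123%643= 123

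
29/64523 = 29/64523 =0.00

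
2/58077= 2/58077 = 0.00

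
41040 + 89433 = 130473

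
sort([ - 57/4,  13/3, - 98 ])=[-98,-57/4,13/3]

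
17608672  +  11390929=28999601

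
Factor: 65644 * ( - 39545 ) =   -  2595891980 = - 2^2*5^1*11^1*719^1*16411^1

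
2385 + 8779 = 11164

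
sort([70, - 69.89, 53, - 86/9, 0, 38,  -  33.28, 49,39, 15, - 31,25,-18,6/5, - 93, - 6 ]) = [ - 93, - 69.89, - 33.28,  -  31, - 18, - 86/9, - 6, 0, 6/5, 15,25 , 38 , 39,49,53,70 ] 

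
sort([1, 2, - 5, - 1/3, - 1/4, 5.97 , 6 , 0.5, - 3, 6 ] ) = [-5, - 3, - 1/3,  -  1/4, 0.5, 1,2, 5.97, 6,6]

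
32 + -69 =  - 37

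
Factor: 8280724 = 2^2*2070181^1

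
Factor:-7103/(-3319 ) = 3319^( - 1 )*7103^1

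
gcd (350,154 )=14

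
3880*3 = 11640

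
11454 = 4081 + 7373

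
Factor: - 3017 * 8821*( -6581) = 175139870017 = 7^1 * 431^1* 6581^1*8821^1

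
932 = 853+79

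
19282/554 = 34 + 223/277 = 34.81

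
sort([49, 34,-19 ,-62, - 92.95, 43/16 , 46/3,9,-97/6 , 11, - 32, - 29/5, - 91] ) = [ - 92.95  , - 91, - 62,-32 , - 19,- 97/6,-29/5, 43/16, 9, 11, 46/3,34,49] 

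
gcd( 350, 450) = 50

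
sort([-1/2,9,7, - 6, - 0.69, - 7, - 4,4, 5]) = [  -  7, - 6, - 4, - 0.69, - 1/2,4,5,7,  9 ]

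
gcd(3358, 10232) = 2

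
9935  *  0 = 0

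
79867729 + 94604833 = 174472562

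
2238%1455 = 783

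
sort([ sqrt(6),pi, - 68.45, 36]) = [ - 68.45, sqrt( 6), pi , 36 ]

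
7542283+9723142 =17265425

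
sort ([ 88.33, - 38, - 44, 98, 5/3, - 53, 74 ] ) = [ - 53, - 44, - 38,5/3,74,88.33,98 ] 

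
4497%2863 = 1634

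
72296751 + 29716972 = 102013723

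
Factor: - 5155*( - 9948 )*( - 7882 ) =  - 2^3*3^1*5^1 * 7^1*563^1*829^1*1031^1 = - 404204251080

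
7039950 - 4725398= 2314552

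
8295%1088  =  679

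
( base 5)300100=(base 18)1B04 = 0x24b8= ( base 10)9400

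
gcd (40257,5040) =63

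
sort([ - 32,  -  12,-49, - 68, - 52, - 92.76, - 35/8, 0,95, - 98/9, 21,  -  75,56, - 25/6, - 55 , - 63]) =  [ - 92.76,-75, - 68,-63 , - 55, - 52, - 49, - 32,  -  12, - 98/9, - 35/8, - 25/6, 0,21,56, 95]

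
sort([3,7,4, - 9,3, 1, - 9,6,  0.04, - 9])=[ - 9, - 9, - 9, 0.04,1, 3,3, 4,  6,  7]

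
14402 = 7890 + 6512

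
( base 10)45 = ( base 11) 41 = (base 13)36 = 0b101101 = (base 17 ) 2B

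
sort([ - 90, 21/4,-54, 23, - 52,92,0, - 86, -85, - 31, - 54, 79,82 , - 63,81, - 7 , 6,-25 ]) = [-90, - 86, - 85, - 63, - 54, - 54, - 52, - 31,-25,  -  7,0 , 21/4,6, 23,  79, 81, 82,  92 ]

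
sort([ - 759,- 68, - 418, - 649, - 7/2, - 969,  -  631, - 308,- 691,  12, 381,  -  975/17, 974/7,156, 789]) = [ - 969 , - 759, - 691, -649, - 631, - 418,  -  308, - 68, - 975/17,- 7/2, 12,974/7,156, 381,789] 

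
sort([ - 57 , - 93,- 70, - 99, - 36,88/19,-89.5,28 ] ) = [ - 99, - 93 , - 89.5, -70,  -  57, - 36,88/19,28 ]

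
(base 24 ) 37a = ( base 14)9A2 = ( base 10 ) 1906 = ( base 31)1UF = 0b11101110010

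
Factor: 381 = 3^1*127^1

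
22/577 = 22/577 = 0.04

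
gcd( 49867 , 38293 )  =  1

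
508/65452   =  127/16363 = 0.01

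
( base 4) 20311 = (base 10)565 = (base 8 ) 1065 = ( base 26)LJ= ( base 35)G5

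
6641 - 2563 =4078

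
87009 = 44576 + 42433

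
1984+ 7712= 9696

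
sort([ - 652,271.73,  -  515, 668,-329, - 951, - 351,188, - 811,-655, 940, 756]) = [ - 951, - 811, - 655, - 652, - 515, - 351,-329, 188,  271.73, 668,756, 940]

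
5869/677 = 8 + 453/677 = 8.67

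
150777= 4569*33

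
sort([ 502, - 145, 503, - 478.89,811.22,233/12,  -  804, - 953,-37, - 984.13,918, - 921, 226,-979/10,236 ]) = [-984.13,  -  953, - 921 , - 804, - 478.89, - 145,-979/10,-37, 233/12,226,236,502,  503, 811.22,918]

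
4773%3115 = 1658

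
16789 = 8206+8583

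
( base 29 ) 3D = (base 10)100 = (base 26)3m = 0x64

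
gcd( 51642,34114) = 2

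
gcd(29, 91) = 1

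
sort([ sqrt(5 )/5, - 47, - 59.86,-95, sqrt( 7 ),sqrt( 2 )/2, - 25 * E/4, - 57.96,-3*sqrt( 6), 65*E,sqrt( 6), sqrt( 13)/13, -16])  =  [ - 95, - 59.86, - 57.96 , - 47,-25*E/4, - 16, - 3*sqrt( 6),sqrt(13 )/13 , sqrt( 5 )/5, sqrt( 2)/2,sqrt( 6), sqrt(7 ), 65*E]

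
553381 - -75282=628663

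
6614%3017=580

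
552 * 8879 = 4901208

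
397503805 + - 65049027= 332454778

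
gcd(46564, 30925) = 1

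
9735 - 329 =9406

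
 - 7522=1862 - 9384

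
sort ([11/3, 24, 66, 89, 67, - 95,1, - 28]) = [ - 95, - 28,1,11/3, 24,66,67,  89 ] 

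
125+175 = 300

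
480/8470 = 48/847 = 0.06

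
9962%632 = 482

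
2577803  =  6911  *373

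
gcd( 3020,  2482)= 2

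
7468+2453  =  9921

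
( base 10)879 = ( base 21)1ki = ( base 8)1557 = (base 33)ql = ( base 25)1a4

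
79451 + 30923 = 110374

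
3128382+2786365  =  5914747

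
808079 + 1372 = 809451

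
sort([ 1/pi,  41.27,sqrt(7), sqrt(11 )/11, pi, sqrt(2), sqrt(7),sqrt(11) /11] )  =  [sqrt(11 ) /11,sqrt( 11)/11,1/pi,  sqrt(2 ), sqrt(7), sqrt(7) , pi, 41.27 ] 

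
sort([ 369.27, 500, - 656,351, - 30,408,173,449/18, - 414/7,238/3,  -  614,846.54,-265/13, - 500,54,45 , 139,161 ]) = [ - 656, - 614, - 500, -414/7, - 30, -265/13, 449/18,45,54,238/3,139,161,173,351,369.27,408, 500,846.54]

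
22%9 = 4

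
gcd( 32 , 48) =16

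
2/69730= 1/34865= 0.00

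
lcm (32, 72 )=288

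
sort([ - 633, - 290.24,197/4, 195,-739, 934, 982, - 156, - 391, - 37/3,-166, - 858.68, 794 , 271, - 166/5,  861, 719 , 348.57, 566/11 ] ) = [ - 858.68 , - 739, - 633, -391,-290.24, - 166, - 156, - 166/5, - 37/3, 197/4, 566/11, 195,271, 348.57, 719, 794,861,934, 982] 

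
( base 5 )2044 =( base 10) 274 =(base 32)8i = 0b100010010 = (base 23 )bl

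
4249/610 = 4249/610= 6.97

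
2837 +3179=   6016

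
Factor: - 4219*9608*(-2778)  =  2^4 *3^1*463^1*1201^1*4219^1 = 112609430256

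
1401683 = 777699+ 623984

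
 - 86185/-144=598 + 73/144 = 598.51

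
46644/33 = 1413+5/11 = 1413.45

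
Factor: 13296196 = 2^2*3324049^1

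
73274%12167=272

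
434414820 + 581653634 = 1016068454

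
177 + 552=729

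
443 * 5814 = 2575602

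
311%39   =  38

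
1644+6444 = 8088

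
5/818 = 5/818 = 0.01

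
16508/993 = 16 + 620/993 = 16.62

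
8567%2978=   2611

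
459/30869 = 459/30869 = 0.01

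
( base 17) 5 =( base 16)5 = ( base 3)12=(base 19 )5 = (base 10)5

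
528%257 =14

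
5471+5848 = 11319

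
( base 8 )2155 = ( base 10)1133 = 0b10001101101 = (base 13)692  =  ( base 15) 508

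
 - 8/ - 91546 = 4/45773 = 0.00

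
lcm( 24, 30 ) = 120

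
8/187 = 8/187=0.04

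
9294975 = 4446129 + 4848846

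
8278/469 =17 + 305/469=17.65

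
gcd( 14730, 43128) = 6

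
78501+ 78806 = 157307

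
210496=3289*64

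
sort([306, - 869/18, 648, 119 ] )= [ - 869/18,119, 306,  648]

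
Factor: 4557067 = 89^1 * 51203^1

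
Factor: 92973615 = 3^1*5^1*7^1*439^1*2017^1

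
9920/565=17 + 63/113= 17.56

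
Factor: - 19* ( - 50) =2^1*5^2*19^1 = 950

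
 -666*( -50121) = 33380586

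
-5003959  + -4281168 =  - 9285127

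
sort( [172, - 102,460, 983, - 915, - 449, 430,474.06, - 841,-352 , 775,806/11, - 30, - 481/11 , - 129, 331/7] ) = [ - 915, - 841, - 449, -352, - 129, - 102, - 481/11, - 30 , 331/7,806/11, 172,430,460,474.06,775,983]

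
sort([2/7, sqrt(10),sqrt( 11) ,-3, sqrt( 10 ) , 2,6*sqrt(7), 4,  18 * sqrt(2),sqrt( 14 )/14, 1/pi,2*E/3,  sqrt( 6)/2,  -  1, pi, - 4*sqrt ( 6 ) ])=[ - 4 * sqrt( 6),-3, - 1, sqrt(14)/14,  2/7  ,  1/pi,sqrt(6)/2,2*E/3, 2, pi, sqrt( 10) , sqrt(10),  sqrt( 11), 4,  6*sqrt( 7), 18*sqrt( 2 ) ]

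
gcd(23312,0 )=23312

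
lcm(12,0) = 0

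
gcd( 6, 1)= 1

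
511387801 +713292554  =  1224680355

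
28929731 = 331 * 87401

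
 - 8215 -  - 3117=  -  5098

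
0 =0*86598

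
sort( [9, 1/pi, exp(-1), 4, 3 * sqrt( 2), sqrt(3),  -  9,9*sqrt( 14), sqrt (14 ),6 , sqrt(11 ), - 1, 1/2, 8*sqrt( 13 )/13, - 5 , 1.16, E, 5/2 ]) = [ - 9,  -  5, - 1, 1/pi,exp ( - 1 ), 1/2,1.16,sqrt(3 ), 8*sqrt(13)/13 , 5/2,  E, sqrt( 11 ), sqrt(14), 4,3*sqrt ( 2),6, 9, 9  *sqrt(14) ]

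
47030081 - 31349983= 15680098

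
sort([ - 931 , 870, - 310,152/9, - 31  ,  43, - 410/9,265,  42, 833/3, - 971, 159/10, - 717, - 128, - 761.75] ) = [-971, - 931, - 761.75,  -  717, - 310, - 128, - 410/9,-31,159/10, 152/9, 42,43  ,  265 , 833/3, 870 ]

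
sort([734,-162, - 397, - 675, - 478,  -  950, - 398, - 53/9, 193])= [ - 950, - 675,  -  478 , - 398, - 397,- 162, - 53/9,193, 734 ]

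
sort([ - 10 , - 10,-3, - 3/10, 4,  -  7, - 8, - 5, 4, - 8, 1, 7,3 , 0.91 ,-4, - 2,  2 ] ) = [  -  10,  -  10, - 8, - 8, - 7, - 5,  -  4, - 3, - 2, - 3/10,0.91,1,2, 3, 4, 4, 7]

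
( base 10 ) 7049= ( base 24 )C5H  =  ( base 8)15611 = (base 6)52345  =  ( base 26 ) ab3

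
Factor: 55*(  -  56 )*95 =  - 292600 = - 2^3*5^2*7^1*11^1*19^1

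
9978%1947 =243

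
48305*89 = 4299145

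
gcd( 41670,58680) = 90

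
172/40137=172/40137=0.00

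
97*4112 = 398864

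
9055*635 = 5749925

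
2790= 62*45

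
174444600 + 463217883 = 637662483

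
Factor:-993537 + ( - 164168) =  - 1157705 = - 5^1*23^1*10067^1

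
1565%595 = 375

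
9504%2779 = 1167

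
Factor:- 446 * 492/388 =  - 2^1 *3^1*41^1*97^( - 1 ) *223^1 =-54858/97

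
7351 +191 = 7542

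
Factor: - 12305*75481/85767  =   - 40382335/3729 = - 3^(  -  1)*5^1*7^1*11^( - 1)*41^1*107^1*113^( - 1)* 263^1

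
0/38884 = 0 = 0.00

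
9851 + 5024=14875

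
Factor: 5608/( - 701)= - 8= - 2^3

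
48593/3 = 16197 + 2/3 = 16197.67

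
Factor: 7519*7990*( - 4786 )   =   - 2^2*5^1*17^1*47^1*73^1*103^1*2393^1  =  - 287527612660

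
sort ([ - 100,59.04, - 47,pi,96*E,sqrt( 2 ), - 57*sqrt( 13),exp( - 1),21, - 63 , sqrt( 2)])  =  [-57 * sqrt( 13 ), - 100, - 63,-47,exp( - 1), sqrt( 2),  sqrt( 2),pi,21,59.04,96*E ] 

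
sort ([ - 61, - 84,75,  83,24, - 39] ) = [ - 84, - 61,-39,  24, 75,83 ] 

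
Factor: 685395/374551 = 3^3*5^1 *37^(-1)*53^( - 1)*191^( - 1) * 5077^1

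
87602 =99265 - 11663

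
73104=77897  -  4793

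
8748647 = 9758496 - 1009849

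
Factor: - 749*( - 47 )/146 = 35203/146  =  2^(-1)*7^1*47^1*73^(  -  1)*107^1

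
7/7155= 7/7155=0.00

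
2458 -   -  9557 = 12015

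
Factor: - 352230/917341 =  - 2^1 * 3^1*5^1 * 37^( - 1 )*59^1*199^1*24793^(  -  1 )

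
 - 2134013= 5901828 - 8035841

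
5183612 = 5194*998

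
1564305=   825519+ 738786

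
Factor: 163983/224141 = 3^1*29^(  -  1)*47^1* 59^( - 1) * 131^(  -  1 )*1163^1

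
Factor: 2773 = 47^1*59^1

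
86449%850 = 599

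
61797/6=10299 +1/2 = 10299.50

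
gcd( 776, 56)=8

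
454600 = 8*56825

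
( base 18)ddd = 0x116B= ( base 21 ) A27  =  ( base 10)4459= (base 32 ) 4bb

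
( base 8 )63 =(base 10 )51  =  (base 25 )21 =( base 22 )27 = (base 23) 25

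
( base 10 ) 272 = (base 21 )ck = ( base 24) b8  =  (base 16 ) 110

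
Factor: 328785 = 3^1*5^1*23^1 * 953^1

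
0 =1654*0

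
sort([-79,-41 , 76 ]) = [-79,-41,76 ]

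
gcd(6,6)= 6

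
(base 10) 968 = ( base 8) 1710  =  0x3c8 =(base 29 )14b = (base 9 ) 1285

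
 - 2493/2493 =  - 1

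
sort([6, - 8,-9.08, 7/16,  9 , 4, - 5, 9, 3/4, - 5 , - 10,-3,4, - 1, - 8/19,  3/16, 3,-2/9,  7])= [ - 10, - 9.08, - 8, - 5, - 5, - 3, - 1, - 8/19,- 2/9,3/16, 7/16, 3/4,3, 4,4, 6, 7,9, 9 ]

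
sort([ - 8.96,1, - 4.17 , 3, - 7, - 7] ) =[ -8.96, - 7, - 7, - 4.17,1,3] 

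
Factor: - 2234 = - 2^1*1117^1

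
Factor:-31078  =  -2^1*41^1 *379^1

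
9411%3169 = 3073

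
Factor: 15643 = 15643^1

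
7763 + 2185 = 9948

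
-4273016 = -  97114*44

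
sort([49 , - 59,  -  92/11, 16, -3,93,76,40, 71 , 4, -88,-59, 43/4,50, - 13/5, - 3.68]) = [ - 88, - 59, - 59, - 92/11,-3.68, - 3, - 13/5, 4,  43/4,16,40, 49, 50, 71, 76,93]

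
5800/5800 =1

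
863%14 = 9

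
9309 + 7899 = 17208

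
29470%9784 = 118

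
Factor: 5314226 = 2^1 * 839^1*3167^1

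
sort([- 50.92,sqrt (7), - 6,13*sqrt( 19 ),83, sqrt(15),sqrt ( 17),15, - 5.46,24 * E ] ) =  [ - 50.92,-6, - 5.46, sqrt (7), sqrt(15), sqrt( 17), 15,13 * sqrt( 19 ), 24 * E, 83] 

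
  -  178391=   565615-744006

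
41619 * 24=998856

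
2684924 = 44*61021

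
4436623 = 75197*59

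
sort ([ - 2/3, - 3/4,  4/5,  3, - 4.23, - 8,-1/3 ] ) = [-8,-4.23, - 3/4, - 2/3,- 1/3, 4/5, 3 ]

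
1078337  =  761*1417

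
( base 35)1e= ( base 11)45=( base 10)49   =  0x31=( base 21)27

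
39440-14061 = 25379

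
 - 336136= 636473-972609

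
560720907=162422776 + 398298131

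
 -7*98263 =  - 687841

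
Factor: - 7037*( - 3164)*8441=2^2*7^1*23^1*31^1*113^1*227^1*367^1 = 187939438988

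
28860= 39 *740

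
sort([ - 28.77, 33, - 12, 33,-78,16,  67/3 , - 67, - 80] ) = [ - 80, - 78, - 67, - 28.77,-12,16 , 67/3,33, 33]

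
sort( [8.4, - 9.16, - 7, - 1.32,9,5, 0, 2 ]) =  [-9.16, - 7,  -  1.32,0, 2, 5 , 8.4, 9 ] 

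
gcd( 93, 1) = 1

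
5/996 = 5/996  =  0.01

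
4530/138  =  32 + 19/23  =  32.83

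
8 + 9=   17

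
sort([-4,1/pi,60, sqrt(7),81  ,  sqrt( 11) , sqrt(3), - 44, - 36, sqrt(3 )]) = [ - 44, - 36,  -  4,1/pi,sqrt( 3),sqrt( 3 ),sqrt( 7),  sqrt( 11),60,81]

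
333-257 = 76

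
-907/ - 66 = 907/66 = 13.74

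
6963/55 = 633/5 = 126.60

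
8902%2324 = 1930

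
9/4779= 1/531 = 0.00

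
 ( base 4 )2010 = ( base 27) 4O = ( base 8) 204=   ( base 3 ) 11220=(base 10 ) 132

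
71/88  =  71/88=0.81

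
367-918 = -551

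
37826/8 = 18913/4 = 4728.25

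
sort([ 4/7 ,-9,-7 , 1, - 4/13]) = [ - 9,-7, - 4/13,  4/7,  1 ] 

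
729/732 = 243/244 = 1.00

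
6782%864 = 734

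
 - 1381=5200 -6581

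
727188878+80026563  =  807215441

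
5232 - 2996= 2236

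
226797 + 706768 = 933565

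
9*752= 6768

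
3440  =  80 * 43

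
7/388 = 7/388 = 0.02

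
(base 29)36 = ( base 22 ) 45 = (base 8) 135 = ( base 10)93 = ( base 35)2n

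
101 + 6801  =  6902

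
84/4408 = 21/1102 = 0.02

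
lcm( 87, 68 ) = 5916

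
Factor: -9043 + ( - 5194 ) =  - 14237 = -23^1*619^1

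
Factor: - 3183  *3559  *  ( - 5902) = 2^1 * 3^1*13^1 * 227^1 * 1061^1*3559^1 = 66859608894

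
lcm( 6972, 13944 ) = 13944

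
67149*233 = 15645717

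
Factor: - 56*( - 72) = 4032 = 2^6*3^2 *7^1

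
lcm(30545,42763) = 213815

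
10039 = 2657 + 7382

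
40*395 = 15800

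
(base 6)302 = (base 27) 42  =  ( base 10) 110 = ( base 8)156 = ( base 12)92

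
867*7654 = 6636018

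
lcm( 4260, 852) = 4260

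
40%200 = 40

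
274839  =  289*951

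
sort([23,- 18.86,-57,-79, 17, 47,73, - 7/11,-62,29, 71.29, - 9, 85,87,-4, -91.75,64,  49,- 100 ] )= [ - 100 , - 91.75, - 79 ,-62, - 57,-18.86,- 9, - 4, - 7/11, 17, 23,29,47,49, 64, 71.29,73, 85,87 ] 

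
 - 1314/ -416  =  657/208 = 3.16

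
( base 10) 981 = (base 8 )1725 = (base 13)5a6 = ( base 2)1111010101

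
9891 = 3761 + 6130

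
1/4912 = 1/4912 =0.00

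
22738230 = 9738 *2335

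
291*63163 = 18380433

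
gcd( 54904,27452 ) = 27452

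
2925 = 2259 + 666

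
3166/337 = 3166/337 = 9.39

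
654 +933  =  1587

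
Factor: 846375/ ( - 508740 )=-925/556 = - 2^(- 2) *5^2*37^1* 139^( - 1) 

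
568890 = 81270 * 7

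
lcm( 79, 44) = 3476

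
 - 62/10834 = -1  +  5386/5417 = -  0.01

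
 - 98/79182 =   -  49/39591 = - 0.00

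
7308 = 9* 812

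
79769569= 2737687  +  77031882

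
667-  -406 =1073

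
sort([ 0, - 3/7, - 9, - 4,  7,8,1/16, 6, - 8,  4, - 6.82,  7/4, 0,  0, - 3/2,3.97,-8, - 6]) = [ - 9,-8, - 8, - 6.82, - 6, - 4,-3/2, - 3/7,0,0, 0, 1/16, 7/4,  3.97 , 4, 6,7,8]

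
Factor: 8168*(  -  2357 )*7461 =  - 2^3*3^2*829^1*1021^1*2357^1 = - 143638992936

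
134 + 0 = 134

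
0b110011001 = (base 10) 409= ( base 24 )H1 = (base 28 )eh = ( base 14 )213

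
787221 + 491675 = 1278896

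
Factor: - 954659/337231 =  - 19^( - 1 )* 127^1* 7517^1  *  17749^(-1) 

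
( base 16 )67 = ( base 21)4j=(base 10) 103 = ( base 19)58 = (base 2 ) 1100111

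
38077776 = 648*58762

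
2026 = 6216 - 4190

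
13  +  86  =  99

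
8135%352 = 39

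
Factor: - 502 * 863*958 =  - 2^2*251^1 *479^1*863^1= - 415030508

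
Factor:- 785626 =-2^1*73^1*5381^1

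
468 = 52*9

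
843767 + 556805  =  1400572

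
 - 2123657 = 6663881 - 8787538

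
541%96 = 61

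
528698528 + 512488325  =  1041186853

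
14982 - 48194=  -  33212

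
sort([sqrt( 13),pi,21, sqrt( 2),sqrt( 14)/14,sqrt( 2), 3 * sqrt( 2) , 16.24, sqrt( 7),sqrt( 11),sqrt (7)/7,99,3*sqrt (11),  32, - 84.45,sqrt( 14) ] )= [ - 84.45 , sqrt( 14 ) /14,sqrt( 7)/7 , sqrt(2),sqrt( 2), sqrt( 7),pi,sqrt( 11), sqrt( 13),sqrt(14),3*sqrt(2 ), 3*sqrt( 11),16.24,21,32,  99] 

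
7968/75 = 2656/25=106.24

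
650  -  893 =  - 243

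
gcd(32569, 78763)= 1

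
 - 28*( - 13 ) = 364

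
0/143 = 0 = 0.00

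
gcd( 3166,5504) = 2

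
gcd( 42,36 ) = 6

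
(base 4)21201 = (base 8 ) 1141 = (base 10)609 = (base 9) 746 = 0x261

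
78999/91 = 78999/91 = 868.12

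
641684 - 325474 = 316210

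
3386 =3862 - 476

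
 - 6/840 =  - 1/140 = - 0.01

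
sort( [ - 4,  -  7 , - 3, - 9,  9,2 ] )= [  -  9, - 7,-4, - 3,2,  9] 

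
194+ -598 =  - 404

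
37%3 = 1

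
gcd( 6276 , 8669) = 1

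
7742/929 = 7742/929 = 8.33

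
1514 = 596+918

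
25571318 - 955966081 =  - 930394763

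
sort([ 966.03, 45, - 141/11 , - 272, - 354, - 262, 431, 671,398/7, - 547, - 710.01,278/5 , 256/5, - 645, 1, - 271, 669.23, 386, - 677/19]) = [ - 710.01,-645, - 547, - 354,- 272,-271, - 262,  -  677/19, - 141/11, 1, 45,256/5, 278/5, 398/7,386,431, 669.23,  671,966.03] 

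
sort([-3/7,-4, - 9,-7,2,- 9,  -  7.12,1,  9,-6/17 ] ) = [  -  9,  -  9 ,  -  7.12, - 7,-4, -3/7,  -  6/17 , 1,2, 9 ] 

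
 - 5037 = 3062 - 8099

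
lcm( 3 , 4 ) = 12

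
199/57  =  3 + 28/57 = 3.49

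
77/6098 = 77/6098 = 0.01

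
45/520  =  9/104 = 0.09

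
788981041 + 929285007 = 1718266048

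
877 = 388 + 489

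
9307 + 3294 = 12601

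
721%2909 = 721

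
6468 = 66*98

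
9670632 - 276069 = 9394563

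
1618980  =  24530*66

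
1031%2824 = 1031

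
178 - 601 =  - 423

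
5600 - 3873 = 1727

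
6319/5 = 1263 + 4/5 = 1263.80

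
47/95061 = 47/95061 = 0.00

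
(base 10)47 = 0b101111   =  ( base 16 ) 2F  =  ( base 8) 57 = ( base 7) 65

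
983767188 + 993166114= 1976933302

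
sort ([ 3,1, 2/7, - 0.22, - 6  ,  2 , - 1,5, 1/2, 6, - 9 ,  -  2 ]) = [ - 9 , - 6,-2, - 1, -0.22,  2/7 , 1/2,1, 2, 3,5 , 6 ]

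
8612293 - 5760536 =2851757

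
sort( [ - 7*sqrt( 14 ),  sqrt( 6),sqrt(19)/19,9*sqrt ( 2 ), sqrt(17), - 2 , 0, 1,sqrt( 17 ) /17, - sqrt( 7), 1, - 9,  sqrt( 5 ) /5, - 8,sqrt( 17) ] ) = [ - 7* sqrt( 14), - 9,  -  8, - sqrt( 7 ),  -  2, 0,sqrt(19) /19 , sqrt(17)/17,sqrt( 5 )/5,  1 , 1,  sqrt(6 ) , sqrt(17),sqrt (17),9* sqrt ( 2)]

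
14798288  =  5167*2864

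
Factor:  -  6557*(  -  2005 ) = 5^1*79^1*83^1*401^1 =13146785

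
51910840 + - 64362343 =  - 12451503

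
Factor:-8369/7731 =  - 3^ ( - 2)*859^( - 1 )*8369^1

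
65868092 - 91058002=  - 25189910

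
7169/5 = 1433 + 4/5=1433.80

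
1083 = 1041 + 42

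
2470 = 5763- 3293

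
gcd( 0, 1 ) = 1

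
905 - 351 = 554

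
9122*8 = 72976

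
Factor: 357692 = 2^2 * 223^1 * 401^1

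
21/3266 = 21/3266=   0.01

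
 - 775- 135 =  - 910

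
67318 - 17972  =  49346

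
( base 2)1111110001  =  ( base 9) 1341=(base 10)1009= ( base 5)13014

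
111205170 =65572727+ 45632443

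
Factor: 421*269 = 113249=269^1 * 421^1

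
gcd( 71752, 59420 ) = 4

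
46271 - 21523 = 24748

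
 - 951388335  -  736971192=-1688359527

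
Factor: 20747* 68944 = 2^4 * 31^1 * 139^1*20747^1=1430381168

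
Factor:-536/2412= - 2^1*3^(-2)  =  -2/9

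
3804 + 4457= 8261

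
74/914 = 37/457  =  0.08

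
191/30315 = 191/30315 =0.01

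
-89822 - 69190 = - 159012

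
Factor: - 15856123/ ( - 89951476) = 2^( - 2) *73^ ( - 1) * 107^(  -  1)*421^1*2879^( -1 )*37663^1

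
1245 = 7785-6540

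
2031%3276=2031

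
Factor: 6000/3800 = 2^1*3^1*5^1*19^ (  -  1)  =  30/19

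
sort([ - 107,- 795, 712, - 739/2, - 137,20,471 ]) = [ - 795, - 739/2  ,-137 , - 107, 20,471,  712 ] 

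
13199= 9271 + 3928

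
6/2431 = 6/2431 = 0.00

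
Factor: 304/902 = 152/451= 2^3*11^( - 1 )*19^1*41^(-1)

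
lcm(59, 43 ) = 2537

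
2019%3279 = 2019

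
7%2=1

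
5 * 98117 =490585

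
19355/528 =19355/528 =36.66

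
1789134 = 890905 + 898229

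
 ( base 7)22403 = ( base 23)ah6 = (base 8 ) 13067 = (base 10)5687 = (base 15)1a42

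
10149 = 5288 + 4861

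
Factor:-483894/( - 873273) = 2^1*3^3 * 17^( - 1 )*29^1*103^1*17123^(-1 ) = 161298/291091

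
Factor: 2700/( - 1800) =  - 2^ (-1) * 3^1 = - 3/2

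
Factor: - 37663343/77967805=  - 5^( - 1) * 29^ ( -1)  *167^1*225529^1*537709^(- 1)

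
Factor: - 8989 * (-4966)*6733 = 300556905142 = 2^1*13^1*89^1*101^1*191^1*6733^1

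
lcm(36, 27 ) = 108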